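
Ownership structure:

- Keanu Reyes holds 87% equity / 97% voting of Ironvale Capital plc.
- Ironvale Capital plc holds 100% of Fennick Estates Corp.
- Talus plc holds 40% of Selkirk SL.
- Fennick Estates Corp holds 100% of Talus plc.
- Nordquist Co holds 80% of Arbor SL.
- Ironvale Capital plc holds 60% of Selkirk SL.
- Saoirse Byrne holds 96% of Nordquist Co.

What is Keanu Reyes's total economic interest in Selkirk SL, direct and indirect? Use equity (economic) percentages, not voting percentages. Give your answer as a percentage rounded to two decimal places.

87.00%

Keanu reaches Selkirk along 2 paths.
Via Ironvale → Fennick → Talus: 87% × 100% × 100% × 40% = 34.8%.
Via Ironvale: 87% × 60% = 52.2%.
Total: 34.8% + 52.2% = 87%.
Rounded: 87.00%.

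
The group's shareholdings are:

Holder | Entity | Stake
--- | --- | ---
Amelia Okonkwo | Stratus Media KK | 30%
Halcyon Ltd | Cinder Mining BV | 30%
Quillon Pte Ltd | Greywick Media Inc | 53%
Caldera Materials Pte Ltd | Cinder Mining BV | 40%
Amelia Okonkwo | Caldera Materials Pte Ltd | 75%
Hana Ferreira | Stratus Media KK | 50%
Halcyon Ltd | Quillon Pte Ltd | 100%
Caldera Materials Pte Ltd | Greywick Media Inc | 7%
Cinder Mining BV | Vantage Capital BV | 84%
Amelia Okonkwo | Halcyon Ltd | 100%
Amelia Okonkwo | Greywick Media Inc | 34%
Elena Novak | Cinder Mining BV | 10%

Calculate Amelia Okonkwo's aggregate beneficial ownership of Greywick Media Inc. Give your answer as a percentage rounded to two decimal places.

92.25%

Amelia reaches Greywick along 3 paths.
Direct stake: 34% = 34%.
Via Halcyon → Quillon: 100% × 100% × 53% = 53%.
Via Caldera: 75% × 7% = 5.25%.
Total: 34% + 53% + 5.25% = 92.25%.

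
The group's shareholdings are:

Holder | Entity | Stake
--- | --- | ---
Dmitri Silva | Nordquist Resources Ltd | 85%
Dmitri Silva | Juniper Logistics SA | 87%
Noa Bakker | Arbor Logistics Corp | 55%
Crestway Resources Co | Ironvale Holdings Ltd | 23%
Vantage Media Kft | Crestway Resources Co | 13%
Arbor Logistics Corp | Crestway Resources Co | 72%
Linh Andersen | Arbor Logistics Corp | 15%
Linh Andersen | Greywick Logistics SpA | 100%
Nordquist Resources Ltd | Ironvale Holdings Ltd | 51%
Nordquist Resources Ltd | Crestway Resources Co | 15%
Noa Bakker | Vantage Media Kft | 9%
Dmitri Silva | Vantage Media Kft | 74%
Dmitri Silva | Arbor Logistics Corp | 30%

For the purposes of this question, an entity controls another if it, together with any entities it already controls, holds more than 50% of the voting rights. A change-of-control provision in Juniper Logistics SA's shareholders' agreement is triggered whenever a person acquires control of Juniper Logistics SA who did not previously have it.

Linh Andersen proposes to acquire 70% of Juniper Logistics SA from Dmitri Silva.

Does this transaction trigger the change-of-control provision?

The purchase adds only to Linh's holdings (Dmitri's stake shrinks), so Linh is the only person who could newly come to control Juniper.
Linh holds 100% of Greywick, so Linh controls Greywick.
Neither Linh nor any entity Linh controls holds any voting interest in Juniper.
So before the transaction, Linh does not control Juniper.
After the purchase, Linh holds 70% of Juniper directly, and Dmitri's stake falls to 17%.
Linh holds 70% of Juniper, so Linh controls Juniper.
Linh did not control Juniper before and does after, so the clause is triggered.

Yes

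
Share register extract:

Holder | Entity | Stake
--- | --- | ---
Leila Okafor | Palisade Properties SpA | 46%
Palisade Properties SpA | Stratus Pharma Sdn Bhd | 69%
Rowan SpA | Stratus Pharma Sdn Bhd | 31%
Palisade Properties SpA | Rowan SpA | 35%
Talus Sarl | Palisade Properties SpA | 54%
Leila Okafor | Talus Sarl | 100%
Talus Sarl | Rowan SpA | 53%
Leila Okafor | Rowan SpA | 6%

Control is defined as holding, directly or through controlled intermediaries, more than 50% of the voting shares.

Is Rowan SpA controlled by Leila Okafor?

Yes

Leila holds 100% of Talus, so Leila controls Talus.
Talus and Leila together hold 54% + 46% = 100% of Palisade, so Leila controls Palisade.
Talus and Palisade and Leila together hold 53% + 35% + 6% = 94% of Rowan, so Leila controls Rowan.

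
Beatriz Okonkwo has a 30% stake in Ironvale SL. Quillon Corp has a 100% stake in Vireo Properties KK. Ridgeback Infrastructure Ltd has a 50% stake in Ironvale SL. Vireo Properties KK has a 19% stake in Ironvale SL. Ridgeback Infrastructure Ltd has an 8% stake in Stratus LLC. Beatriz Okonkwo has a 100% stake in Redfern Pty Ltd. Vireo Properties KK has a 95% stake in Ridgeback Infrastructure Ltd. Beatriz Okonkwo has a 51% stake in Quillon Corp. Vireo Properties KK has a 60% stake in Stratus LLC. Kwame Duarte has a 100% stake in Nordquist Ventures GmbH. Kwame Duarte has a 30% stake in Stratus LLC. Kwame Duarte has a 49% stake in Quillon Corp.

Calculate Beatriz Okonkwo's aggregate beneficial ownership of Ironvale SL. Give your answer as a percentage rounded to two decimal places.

Beatriz reaches Ironvale along 3 paths.
Via Quillon → Vireo → Ridgeback: 51% × 100% × 95% × 50% = 24.225%.
Via Quillon → Vireo: 51% × 100% × 19% = 9.69%.
Direct stake: 30% = 30%.
Total: 24.225% + 9.69% + 30% = 63.915%.
Rounded: 63.92%.

63.92%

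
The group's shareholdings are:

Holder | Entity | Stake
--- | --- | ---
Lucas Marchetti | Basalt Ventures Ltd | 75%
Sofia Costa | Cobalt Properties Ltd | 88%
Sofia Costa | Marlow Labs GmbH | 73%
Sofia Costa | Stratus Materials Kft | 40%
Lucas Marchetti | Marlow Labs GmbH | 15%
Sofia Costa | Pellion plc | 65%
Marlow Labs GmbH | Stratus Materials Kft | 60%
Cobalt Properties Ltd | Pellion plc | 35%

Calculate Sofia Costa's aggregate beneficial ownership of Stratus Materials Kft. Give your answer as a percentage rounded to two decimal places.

83.80%

Sofia reaches Stratus along 2 paths.
Via Marlow: 73% × 60% = 43.8%.
Direct stake: 40% = 40%.
Total: 43.8% + 40% = 83.8%.
Rounded: 83.80%.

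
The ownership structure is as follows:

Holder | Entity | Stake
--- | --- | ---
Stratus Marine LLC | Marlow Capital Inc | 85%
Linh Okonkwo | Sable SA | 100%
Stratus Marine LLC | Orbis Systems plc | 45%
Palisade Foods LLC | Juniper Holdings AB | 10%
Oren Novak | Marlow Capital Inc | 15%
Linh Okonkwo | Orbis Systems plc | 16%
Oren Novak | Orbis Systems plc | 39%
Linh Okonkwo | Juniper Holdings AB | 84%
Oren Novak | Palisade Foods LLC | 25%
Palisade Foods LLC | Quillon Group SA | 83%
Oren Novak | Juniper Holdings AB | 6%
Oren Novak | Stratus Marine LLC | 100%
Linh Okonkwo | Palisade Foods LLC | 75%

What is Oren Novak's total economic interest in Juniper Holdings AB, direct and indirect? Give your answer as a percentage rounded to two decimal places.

Oren reaches Juniper along 2 paths.
Direct stake: 6% = 6%.
Via Palisade: 25% × 10% = 2.5%.
Total: 6% + 2.5% = 8.5%.
Rounded: 8.50%.

8.50%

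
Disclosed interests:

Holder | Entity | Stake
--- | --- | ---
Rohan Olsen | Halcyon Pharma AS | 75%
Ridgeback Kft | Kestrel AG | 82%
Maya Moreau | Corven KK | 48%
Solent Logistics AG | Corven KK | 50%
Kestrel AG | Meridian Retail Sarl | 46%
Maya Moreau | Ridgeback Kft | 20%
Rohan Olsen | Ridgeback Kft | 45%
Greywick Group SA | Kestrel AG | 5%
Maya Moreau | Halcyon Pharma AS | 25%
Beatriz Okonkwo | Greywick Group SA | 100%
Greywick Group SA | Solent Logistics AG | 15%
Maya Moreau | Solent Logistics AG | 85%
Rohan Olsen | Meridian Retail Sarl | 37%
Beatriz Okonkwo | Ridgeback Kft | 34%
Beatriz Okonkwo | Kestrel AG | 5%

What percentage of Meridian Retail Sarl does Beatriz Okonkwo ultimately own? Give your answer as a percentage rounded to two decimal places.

Beatriz reaches Meridian along 3 paths.
Via Ridgeback → Kestrel: 34% × 82% × 46% = 12.8248%.
Via Greywick → Kestrel: 100% × 5% × 46% = 2.3%.
Via Kestrel: 5% × 46% = 2.3%.
Total: 12.8248% + 2.3% + 2.3% = 17.4248%.
Rounded: 17.42%.

17.42%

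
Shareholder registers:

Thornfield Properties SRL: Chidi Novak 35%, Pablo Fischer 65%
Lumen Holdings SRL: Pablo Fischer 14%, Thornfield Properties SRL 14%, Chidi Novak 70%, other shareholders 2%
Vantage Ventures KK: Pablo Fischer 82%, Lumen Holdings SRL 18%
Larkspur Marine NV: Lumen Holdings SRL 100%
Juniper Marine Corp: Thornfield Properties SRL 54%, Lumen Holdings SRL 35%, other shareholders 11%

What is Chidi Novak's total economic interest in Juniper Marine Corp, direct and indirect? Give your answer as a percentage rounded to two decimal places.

Chidi reaches Juniper along 3 paths.
Via Thornfield: 35% × 54% = 18.9%.
Via Thornfield → Lumen: 35% × 14% × 35% = 1.715%.
Via Lumen: 70% × 35% = 24.5%.
Total: 18.9% + 1.715% + 24.5% = 45.115%.
Rounded: 45.12%.

45.12%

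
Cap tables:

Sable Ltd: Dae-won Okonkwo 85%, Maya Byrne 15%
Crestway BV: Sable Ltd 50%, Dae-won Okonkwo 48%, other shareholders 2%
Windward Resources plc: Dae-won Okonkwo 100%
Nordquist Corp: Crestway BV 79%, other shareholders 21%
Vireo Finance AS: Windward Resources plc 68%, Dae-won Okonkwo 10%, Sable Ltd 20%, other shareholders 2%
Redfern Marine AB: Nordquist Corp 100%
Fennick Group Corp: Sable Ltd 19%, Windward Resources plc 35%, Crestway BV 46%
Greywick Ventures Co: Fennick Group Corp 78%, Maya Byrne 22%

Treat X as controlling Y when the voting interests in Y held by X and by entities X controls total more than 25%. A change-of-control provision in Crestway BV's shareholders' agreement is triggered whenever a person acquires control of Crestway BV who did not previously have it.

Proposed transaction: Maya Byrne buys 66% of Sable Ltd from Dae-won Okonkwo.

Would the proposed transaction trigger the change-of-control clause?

Yes

The purchase adds only to Maya's holdings (Dae-won's stake shrinks), so Maya is the only person who could newly come to control Crestway.
Maya's largest direct stake is 22% in Greywick, which does not meet the threshold, so Maya controls no company.
Neither Maya nor any entity Maya controls holds any voting interest in Crestway.
So before the transaction, Maya does not control Crestway.
After the purchase, Maya's direct stake in Sable rises to 15% + 66% = 81%, and Dae-won's stake falls to 19%.
Maya holds 81% of Sable, so Maya controls Sable.
Sable holds 50% of Crestway, so Maya controls Crestway.
Maya did not control Crestway before and does after, so the clause is triggered.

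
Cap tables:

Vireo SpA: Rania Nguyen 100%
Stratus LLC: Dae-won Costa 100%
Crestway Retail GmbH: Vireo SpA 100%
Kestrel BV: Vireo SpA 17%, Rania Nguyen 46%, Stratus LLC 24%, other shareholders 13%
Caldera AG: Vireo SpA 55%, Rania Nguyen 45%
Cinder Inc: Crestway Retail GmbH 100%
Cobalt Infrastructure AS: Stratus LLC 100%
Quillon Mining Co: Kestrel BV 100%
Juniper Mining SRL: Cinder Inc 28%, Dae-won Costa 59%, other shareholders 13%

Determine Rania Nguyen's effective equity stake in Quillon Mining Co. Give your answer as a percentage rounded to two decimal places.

63.00%

Rania reaches Quillon along 2 paths.
Via Vireo → Kestrel: 100% × 17% × 100% = 17%.
Via Kestrel: 46% × 100% = 46%.
Total: 17% + 46% = 63%.
Rounded: 63.00%.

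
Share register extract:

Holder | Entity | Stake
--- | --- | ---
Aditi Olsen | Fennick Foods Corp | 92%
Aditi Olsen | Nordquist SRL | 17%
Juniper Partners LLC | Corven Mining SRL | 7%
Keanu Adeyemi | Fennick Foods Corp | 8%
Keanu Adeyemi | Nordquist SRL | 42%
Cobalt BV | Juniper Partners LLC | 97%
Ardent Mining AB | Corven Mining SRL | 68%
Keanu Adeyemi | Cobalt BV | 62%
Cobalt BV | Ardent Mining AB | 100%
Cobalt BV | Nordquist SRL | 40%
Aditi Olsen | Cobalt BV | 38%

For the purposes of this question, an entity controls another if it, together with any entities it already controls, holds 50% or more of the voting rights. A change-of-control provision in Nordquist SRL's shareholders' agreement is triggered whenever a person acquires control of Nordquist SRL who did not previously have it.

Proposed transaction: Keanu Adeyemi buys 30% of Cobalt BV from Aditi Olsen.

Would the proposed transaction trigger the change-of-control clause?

The purchase adds only to Keanu's holdings (Aditi's stake shrinks), so Keanu is the only person who could newly come to control Nordquist.
Keanu holds 62% of Cobalt, so Keanu controls Cobalt.
Keanu and Cobalt together hold 42% + 40% = 82% of Nordquist, so Keanu controls Nordquist.
So Keanu already controls Nordquist before the transaction.
After the purchase, Keanu's direct stake in Cobalt rises to 62% + 30% = 92%, and Aditi's stake falls to 8%.
Keanu controlled Nordquist already, so this is not a new person acquiring control; every other person's position is unchanged or reduced.
No new person acquires control, so the clause is not triggered.

No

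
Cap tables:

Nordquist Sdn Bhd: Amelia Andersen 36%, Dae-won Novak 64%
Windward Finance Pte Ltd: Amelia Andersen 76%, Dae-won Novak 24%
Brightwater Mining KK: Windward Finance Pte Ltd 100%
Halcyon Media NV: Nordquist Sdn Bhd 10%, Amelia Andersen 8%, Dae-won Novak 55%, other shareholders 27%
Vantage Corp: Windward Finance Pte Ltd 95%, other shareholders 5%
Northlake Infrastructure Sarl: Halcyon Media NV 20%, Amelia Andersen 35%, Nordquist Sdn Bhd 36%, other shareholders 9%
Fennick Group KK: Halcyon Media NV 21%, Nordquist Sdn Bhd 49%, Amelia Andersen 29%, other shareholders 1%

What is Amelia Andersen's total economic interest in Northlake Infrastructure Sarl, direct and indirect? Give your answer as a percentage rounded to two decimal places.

50.28%

Amelia reaches Northlake along 4 paths.
Via Nordquist → Halcyon: 36% × 10% × 20% = 0.72%.
Via Halcyon: 8% × 20% = 1.6%.
Direct stake: 35% = 35%.
Via Nordquist: 36% × 36% = 12.96%.
Total: 0.72% + 1.6% + 35% + 12.96% = 50.28%.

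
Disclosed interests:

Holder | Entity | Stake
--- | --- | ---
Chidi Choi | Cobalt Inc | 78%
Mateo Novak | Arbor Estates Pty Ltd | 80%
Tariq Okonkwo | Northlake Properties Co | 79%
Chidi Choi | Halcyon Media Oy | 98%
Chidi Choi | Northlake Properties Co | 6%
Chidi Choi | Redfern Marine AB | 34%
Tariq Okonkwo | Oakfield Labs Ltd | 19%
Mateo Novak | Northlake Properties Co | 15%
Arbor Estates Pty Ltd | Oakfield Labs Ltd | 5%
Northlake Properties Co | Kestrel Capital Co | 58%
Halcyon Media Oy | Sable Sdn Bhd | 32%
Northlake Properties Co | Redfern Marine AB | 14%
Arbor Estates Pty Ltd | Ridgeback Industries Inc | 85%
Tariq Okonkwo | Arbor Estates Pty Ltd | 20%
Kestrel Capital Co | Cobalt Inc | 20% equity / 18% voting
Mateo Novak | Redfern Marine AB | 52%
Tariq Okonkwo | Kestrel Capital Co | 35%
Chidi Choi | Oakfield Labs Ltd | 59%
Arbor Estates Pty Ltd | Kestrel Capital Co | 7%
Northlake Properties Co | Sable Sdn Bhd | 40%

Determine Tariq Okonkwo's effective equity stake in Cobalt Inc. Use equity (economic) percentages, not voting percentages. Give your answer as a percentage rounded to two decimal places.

Tariq reaches Cobalt along 3 paths.
Via Kestrel: 35% × 20% = 7%.
Via Arbor → Kestrel: 20% × 7% × 20% = 0.28%.
Via Northlake → Kestrel: 79% × 58% × 20% = 9.164%.
Total: 7% + 0.28% + 9.164% = 16.444%.
Rounded: 16.44%.

16.44%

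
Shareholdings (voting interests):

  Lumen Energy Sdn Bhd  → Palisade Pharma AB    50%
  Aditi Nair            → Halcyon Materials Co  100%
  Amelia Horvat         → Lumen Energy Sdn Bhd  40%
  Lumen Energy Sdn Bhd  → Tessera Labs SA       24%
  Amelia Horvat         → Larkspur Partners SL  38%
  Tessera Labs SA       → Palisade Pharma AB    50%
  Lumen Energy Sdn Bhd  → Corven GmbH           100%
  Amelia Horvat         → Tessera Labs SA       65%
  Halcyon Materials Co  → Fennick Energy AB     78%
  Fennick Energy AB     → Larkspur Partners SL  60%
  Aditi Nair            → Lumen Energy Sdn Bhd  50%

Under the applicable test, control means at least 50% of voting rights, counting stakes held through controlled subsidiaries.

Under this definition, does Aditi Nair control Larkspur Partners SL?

Yes

Aditi holds 100% of Halcyon, so Aditi controls Halcyon.
Halcyon holds 78% of Fennick, so Aditi controls Fennick.
Fennick holds 60% of Larkspur, so Aditi controls Larkspur.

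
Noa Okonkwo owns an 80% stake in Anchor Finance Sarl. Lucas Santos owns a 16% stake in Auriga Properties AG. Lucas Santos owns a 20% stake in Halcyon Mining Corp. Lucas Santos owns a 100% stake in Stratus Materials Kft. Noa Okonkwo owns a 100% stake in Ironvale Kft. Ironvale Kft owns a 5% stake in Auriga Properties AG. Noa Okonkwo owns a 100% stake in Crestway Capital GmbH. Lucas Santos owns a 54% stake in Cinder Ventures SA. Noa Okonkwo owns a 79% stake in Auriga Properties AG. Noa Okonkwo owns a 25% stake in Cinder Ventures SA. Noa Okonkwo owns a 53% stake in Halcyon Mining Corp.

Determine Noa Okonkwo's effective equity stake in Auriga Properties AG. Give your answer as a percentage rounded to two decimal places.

84.00%

Noa reaches Auriga along 2 paths.
Direct stake: 79% = 79%.
Via Ironvale: 100% × 5% = 5%.
Total: 79% + 5% = 84%.
Rounded: 84.00%.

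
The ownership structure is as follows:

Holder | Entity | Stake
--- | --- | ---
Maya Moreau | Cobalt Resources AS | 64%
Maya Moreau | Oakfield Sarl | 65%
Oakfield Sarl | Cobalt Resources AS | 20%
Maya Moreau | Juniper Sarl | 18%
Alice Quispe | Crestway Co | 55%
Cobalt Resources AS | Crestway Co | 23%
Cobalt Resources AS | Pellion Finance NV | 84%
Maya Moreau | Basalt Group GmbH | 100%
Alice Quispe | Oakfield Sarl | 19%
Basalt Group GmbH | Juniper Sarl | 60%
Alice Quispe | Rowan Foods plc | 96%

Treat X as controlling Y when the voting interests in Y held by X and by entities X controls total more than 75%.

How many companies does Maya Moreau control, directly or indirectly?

Maya holds 100% of Basalt, so Maya controls Basalt.
Maya and Basalt together hold 18% + 60% = 78% of Juniper, so Maya controls Juniper.
No other company's threshold is met.
Maya controls 2 companies.

2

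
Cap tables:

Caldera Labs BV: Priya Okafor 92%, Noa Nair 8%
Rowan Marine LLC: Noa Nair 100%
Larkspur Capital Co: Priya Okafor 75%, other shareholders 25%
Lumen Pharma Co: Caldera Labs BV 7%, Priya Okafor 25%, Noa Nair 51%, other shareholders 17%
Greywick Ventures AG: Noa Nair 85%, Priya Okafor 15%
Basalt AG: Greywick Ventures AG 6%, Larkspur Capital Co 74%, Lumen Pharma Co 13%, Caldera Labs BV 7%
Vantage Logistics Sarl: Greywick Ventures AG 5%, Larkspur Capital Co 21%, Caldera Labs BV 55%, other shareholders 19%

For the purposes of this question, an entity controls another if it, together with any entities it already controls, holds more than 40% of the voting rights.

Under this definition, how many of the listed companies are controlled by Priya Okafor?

Priya holds 92% of Caldera, so Priya controls Caldera.
Priya holds 75% of Larkspur, so Priya controls Larkspur.
Larkspur and Caldera together hold 74% + 7% = 81% of Basalt, so Priya controls Basalt.
Larkspur and Caldera together hold 21% + 55% = 76% of Vantage, so Priya controls Vantage.
No other company's threshold is met.
Priya controls 4 companies.

4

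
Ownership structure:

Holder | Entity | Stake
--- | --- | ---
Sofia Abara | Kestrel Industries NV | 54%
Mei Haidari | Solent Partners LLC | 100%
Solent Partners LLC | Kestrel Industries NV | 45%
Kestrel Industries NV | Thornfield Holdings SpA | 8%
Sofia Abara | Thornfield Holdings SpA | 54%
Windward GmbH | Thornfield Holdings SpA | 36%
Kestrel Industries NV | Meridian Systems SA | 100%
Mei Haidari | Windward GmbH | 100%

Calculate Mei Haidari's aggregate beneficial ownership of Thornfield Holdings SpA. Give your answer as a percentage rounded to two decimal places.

39.60%

Mei reaches Thornfield along 2 paths.
Via Windward: 100% × 36% = 36%.
Via Solent → Kestrel: 100% × 45% × 8% = 3.6%.
Total: 36% + 3.6% = 39.6%.
Rounded: 39.60%.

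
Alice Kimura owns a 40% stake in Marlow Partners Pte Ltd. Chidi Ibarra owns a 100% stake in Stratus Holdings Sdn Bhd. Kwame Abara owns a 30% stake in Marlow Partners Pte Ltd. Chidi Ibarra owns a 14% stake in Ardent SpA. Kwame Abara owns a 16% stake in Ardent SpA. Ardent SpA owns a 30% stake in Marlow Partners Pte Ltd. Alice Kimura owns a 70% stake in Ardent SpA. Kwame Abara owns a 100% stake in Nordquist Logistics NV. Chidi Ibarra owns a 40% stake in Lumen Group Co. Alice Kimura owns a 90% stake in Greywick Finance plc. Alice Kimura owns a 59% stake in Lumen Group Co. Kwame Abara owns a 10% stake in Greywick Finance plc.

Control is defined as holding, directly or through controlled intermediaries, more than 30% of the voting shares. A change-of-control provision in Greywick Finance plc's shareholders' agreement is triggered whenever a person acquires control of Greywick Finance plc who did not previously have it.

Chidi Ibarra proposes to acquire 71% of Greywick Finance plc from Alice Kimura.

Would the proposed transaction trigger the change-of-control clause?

The purchase adds only to Chidi's holdings (Alice's stake shrinks), so Chidi is the only person who could newly come to control Greywick.
Chidi holds 100% of Stratus, so Chidi controls Stratus.
Chidi holds 40% of Lumen, so Chidi controls Lumen.
Neither Chidi nor any entity Chidi controls holds any voting interest in Greywick.
So before the transaction, Chidi does not control Greywick.
After the purchase, Chidi holds 71% of Greywick directly, and Alice's stake falls to 19%.
Chidi holds 71% of Greywick, so Chidi controls Greywick.
Chidi did not control Greywick before and does after, so the clause is triggered.

Yes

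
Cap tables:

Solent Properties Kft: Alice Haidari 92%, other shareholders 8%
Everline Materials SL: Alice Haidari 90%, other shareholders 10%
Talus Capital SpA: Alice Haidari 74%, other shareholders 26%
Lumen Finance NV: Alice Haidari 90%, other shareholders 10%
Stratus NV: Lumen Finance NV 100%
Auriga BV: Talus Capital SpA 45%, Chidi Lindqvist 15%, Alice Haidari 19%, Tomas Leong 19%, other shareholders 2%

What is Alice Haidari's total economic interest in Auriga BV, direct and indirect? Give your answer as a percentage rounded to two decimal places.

Alice reaches Auriga along 2 paths.
Via Talus: 74% × 45% = 33.3%.
Direct stake: 19% = 19%.
Total: 33.3% + 19% = 52.3%.
Rounded: 52.30%.

52.30%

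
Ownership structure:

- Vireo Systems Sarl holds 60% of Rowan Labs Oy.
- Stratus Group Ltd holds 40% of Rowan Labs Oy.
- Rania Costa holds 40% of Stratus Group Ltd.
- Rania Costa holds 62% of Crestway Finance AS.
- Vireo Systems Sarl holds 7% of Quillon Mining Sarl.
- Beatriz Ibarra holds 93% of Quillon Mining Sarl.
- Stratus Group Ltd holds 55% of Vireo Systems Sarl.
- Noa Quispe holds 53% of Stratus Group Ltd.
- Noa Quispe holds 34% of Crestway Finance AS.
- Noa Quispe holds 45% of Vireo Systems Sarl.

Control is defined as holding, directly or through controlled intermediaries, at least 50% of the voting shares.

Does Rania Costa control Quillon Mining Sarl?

Rania holds 62% of Crestway, so Rania controls Crestway.
Neither Rania nor any entity Rania controls holds any voting interest in Quillon.
So Rania does not control Quillon.

No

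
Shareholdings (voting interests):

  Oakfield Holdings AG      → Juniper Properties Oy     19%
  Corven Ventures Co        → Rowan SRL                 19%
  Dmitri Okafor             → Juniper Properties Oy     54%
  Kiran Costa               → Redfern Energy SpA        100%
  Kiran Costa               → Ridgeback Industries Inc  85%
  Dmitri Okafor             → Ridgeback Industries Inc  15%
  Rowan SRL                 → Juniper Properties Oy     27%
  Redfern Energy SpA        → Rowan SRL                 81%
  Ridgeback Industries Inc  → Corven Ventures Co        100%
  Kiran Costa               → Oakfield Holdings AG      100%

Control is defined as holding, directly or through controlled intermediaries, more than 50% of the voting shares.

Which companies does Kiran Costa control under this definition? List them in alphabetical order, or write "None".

Kiran holds 85% of Ridgeback, so Kiran controls Ridgeback.
Ridgeback holds 100% of Corven, so Kiran controls Corven.
Kiran holds 100% of Redfern, so Kiran controls Redfern.
Redfern and Corven together hold 81% + 19% = 100% of Rowan, so Kiran controls Rowan.
Kiran holds 100% of Oakfield, so Kiran controls Oakfield.
No other company's threshold is met.

Corven Ventures Co, Oakfield Holdings AG, Redfern Energy SpA, Ridgeback Industries Inc, Rowan SRL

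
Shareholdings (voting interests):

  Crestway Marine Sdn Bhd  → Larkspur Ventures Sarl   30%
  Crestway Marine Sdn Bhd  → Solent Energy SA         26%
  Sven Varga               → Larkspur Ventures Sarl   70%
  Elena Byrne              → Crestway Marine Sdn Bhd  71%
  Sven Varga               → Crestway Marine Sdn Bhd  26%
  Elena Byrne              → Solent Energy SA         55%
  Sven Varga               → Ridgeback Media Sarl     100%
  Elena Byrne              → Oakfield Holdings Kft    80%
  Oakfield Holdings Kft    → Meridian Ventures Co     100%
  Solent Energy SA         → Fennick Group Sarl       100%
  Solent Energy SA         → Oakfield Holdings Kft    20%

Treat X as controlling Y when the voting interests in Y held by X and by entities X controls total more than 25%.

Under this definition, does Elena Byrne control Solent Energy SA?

Yes

Elena holds 71% of Crestway, so Elena controls Crestway.
Elena and Crestway together hold 55% + 26% = 81% of Solent, so Elena controls Solent.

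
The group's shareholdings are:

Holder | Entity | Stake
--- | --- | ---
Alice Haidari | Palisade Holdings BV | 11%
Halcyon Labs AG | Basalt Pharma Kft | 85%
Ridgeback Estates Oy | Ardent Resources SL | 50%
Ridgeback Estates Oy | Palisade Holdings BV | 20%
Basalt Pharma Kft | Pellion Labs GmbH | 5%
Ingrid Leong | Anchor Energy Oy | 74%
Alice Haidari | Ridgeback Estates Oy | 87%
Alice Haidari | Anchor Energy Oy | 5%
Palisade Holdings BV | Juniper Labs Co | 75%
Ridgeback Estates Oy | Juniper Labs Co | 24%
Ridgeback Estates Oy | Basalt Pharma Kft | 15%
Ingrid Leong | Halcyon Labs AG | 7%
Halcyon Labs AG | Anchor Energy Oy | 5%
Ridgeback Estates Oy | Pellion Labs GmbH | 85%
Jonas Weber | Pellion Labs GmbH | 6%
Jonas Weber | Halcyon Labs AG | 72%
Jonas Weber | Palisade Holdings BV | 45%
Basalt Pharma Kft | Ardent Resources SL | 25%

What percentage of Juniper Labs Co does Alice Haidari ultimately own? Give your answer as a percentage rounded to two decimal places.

42.18%

Alice reaches Juniper along 3 paths.
Via Ridgeback → Palisade: 87% × 20% × 75% = 13.05%.
Via Palisade: 11% × 75% = 8.25%.
Via Ridgeback: 87% × 24% = 20.88%.
Total: 13.05% + 8.25% + 20.88% = 42.18%.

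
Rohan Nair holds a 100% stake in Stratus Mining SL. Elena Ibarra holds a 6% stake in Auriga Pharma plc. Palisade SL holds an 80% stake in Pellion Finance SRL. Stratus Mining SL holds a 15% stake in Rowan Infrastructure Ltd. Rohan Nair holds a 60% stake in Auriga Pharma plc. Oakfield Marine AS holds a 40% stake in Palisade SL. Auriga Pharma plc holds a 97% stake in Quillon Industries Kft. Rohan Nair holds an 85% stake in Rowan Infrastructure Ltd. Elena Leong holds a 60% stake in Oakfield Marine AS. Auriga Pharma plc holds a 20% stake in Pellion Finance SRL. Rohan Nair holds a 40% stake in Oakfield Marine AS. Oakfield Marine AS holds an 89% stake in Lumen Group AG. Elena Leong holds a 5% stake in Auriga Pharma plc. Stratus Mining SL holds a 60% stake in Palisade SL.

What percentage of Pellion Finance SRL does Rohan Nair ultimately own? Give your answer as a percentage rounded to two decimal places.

Rohan reaches Pellion along 3 paths.
Via Auriga: 60% × 20% = 12%.
Via Oakfield → Palisade: 40% × 40% × 80% = 12.8%.
Via Stratus → Palisade: 100% × 60% × 80% = 48%.
Total: 12% + 12.8% + 48% = 72.8%.
Rounded: 72.80%.

72.80%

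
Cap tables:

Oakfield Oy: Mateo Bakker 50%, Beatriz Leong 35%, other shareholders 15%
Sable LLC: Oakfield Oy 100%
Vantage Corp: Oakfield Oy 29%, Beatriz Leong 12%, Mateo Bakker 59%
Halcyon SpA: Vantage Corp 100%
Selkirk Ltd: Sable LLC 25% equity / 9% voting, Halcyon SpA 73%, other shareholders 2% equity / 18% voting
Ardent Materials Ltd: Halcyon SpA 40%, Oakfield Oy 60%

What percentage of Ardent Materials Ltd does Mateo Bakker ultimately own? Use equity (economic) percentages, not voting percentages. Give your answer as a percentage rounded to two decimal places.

59.40%

Mateo reaches Ardent along 3 paths.
Via Oakfield → Vantage → Halcyon: 50% × 29% × 100% × 40% = 5.8%.
Via Vantage → Halcyon: 59% × 100% × 40% = 23.6%.
Via Oakfield: 50% × 60% = 30%.
Total: 5.8% + 23.6% + 30% = 59.4%.
Rounded: 59.40%.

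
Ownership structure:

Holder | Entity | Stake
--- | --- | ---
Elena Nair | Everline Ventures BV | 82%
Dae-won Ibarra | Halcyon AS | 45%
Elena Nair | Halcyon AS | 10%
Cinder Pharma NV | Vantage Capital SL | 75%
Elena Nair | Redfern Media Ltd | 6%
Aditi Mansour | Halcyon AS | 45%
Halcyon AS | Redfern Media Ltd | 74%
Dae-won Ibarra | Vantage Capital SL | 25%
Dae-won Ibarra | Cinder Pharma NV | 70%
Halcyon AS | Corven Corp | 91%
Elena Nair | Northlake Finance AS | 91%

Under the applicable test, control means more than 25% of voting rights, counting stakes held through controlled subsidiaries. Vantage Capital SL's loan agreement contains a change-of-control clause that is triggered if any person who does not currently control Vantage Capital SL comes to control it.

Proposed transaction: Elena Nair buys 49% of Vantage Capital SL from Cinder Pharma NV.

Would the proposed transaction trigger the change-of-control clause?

The purchase adds only to Elena's holdings (Cinder's stake shrinks), so Elena is the only person who could newly come to control Vantage.
Elena holds 91% of Northlake, so Elena controls Northlake.
Elena holds 82% of Everline, so Elena controls Everline.
Neither Elena nor any entity Elena controls holds any voting interest in Vantage.
So before the transaction, Elena does not control Vantage.
After the purchase, Elena holds 49% of Vantage directly, and Cinder's stake falls to 26%.
Elena holds 49% of Vantage, so Elena controls Vantage.
Elena did not control Vantage before and does after, so the clause is triggered.

Yes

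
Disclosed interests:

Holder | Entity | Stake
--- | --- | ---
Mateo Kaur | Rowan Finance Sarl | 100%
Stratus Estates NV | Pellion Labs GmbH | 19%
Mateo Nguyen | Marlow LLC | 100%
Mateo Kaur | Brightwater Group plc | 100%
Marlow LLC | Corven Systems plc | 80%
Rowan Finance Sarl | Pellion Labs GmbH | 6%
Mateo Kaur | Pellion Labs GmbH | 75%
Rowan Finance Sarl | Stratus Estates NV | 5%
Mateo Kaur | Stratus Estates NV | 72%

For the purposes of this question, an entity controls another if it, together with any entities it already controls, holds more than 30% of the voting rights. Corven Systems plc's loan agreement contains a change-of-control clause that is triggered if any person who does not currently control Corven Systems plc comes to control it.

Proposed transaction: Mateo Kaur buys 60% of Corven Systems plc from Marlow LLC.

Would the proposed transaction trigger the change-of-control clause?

The purchase adds only to Mateo Kaur's holdings (Marlow's stake shrinks), so Mateo Kaur is the only person who could newly come to control Corven.
Mateo Kaur holds 100% of Rowan, so Mateo Kaur controls Rowan.
Mateo Kaur and Rowan together hold 72% + 5% = 77% of Stratus, so Mateo Kaur controls Stratus.
Rowan and Stratus and Mateo Kaur together hold 6% + 19% + 75% = 100% of Pellion, so Mateo Kaur controls Pellion.
Mateo Kaur holds 100% of Brightwater, so Mateo Kaur controls Brightwater.
Neither Mateo Kaur nor any entity Mateo Kaur controls holds any voting interest in Corven.
So before the transaction, Mateo Kaur does not control Corven.
After the purchase, Mateo Kaur holds 60% of Corven directly, and Marlow's stake falls to 20%.
Mateo Kaur holds 60% of Corven, so Mateo Kaur controls Corven.
Mateo Kaur did not control Corven before and does after, so the clause is triggered.

Yes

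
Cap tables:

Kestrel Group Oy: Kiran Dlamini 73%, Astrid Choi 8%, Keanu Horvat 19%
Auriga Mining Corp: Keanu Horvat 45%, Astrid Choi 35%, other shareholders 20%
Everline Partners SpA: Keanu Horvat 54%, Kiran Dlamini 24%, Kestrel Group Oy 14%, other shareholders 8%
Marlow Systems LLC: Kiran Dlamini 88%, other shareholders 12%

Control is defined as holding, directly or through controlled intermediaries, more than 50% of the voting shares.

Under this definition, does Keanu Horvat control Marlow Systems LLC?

Keanu holds 54% of Everline, so Keanu controls Everline.
Neither Keanu nor any entity Keanu controls holds any voting interest in Marlow.
So Keanu does not control Marlow.

No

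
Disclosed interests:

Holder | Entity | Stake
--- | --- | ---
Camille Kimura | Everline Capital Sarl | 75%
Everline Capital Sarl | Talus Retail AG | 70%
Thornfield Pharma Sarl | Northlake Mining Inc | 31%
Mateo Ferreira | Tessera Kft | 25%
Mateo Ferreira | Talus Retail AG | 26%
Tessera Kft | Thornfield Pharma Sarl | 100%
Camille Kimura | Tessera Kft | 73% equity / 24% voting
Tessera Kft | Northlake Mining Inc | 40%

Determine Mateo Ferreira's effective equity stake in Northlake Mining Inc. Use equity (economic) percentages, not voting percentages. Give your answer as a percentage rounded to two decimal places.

17.75%

Mateo reaches Northlake along 2 paths.
Via Tessera: 25% × 40% = 10%.
Via Tessera → Thornfield: 25% × 100% × 31% = 7.75%.
Total: 10% + 7.75% = 17.75%.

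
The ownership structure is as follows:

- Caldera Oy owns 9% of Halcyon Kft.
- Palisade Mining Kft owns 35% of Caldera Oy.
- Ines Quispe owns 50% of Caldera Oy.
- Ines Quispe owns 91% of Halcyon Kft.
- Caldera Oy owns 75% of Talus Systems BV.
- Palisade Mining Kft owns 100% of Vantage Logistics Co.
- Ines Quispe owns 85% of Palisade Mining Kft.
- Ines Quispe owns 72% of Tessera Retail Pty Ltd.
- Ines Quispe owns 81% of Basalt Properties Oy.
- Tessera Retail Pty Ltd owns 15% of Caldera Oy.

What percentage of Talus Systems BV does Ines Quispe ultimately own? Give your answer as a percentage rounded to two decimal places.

67.91%

Ines reaches Talus along 3 paths.
Via Tessera → Caldera: 72% × 15% × 75% = 8.1%.
Via Caldera: 50% × 75% = 37.5%.
Via Palisade → Caldera: 85% × 35% × 75% = 22.3125%.
Total: 8.1% + 37.5% + 22.3125% = 67.9125%.
Rounded: 67.91%.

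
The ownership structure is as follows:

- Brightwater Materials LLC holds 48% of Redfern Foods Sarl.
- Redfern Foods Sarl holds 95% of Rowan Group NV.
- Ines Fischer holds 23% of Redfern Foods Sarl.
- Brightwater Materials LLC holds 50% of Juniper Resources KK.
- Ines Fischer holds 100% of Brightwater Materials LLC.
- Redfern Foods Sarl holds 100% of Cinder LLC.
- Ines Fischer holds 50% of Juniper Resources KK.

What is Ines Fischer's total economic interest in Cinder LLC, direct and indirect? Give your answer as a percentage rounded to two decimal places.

Ines reaches Cinder along 2 paths.
Via Redfern: 23% × 100% = 23%.
Via Brightwater → Redfern: 100% × 48% × 100% = 48%.
Total: 23% + 48% = 71%.
Rounded: 71.00%.

71.00%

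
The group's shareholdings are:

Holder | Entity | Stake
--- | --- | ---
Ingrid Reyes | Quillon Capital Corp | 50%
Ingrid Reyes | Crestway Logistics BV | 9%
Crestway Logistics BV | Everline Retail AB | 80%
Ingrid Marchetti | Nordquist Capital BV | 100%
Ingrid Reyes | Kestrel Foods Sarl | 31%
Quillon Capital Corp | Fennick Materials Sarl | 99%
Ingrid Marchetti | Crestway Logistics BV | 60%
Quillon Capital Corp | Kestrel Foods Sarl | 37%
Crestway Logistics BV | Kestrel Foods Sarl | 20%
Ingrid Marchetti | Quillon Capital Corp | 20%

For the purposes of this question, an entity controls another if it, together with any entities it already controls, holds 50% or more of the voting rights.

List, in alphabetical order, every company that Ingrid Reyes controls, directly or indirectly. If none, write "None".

Ingrid Reyes holds 50% of Quillon, so Ingrid Reyes controls Quillon.
Quillon holds 99% of Fennick, so Ingrid Reyes controls Fennick.
Quillon and Ingrid Reyes together hold 37% + 31% = 68% of Kestrel, so Ingrid Reyes controls Kestrel.
No other company's threshold is met.

Fennick Materials Sarl, Kestrel Foods Sarl, Quillon Capital Corp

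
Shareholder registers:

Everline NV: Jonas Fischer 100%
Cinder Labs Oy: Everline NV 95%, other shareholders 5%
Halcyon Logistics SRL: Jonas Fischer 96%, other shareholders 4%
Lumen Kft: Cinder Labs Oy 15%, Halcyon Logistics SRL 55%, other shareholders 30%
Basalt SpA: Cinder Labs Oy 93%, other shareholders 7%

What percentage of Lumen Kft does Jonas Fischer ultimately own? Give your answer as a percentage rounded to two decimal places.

67.05%

Jonas reaches Lumen along 2 paths.
Via Everline → Cinder: 100% × 95% × 15% = 14.25%.
Via Halcyon: 96% × 55% = 52.8%.
Total: 14.25% + 52.8% = 67.05%.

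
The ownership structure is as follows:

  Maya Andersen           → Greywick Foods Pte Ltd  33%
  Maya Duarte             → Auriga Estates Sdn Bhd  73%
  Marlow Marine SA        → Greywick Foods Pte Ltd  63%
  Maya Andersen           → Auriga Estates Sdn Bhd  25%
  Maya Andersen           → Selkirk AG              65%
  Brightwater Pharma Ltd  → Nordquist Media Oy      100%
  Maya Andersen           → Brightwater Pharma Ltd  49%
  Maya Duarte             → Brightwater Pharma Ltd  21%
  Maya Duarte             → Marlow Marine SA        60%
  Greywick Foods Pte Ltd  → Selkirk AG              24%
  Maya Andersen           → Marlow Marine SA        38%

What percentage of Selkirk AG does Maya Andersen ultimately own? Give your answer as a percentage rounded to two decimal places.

Maya Andersen reaches Selkirk along 3 paths.
Direct stake: 65% = 65%.
Via Marlow → Greywick: 38% × 63% × 24% = 5.7456%.
Via Greywick: 33% × 24% = 7.92%.
Total: 65% + 5.7456% + 7.92% = 78.6656%.
Rounded: 78.67%.

78.67%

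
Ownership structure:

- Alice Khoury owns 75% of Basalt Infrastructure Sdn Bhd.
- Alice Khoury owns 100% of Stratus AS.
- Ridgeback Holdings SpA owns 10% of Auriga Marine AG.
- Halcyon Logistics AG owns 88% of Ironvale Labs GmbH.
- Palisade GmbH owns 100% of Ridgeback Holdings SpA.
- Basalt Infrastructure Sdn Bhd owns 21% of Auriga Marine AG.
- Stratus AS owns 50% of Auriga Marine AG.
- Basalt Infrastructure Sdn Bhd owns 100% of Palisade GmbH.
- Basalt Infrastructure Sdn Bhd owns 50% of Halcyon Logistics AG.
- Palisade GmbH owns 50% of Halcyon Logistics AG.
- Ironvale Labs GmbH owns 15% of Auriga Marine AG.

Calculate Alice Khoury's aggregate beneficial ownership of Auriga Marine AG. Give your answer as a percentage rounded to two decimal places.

83.15%

Alice reaches Auriga along 5 paths.
Via Basalt: 75% × 21% = 15.75%.
Via Basalt → Palisade → Halcyon → Ironvale: 75% × 100% × 50% × 88% × 15% = 4.95%.
Via Basalt → Halcyon → Ironvale: 75% × 50% × 88% × 15% = 4.95%.
Via Stratus: 100% × 50% = 50%.
Via Basalt → Palisade → Ridgeback: 75% × 100% × 100% × 10% = 7.5%.
Total: 15.75% + 4.95% + 4.95% + 50% + 7.5% = 83.15%.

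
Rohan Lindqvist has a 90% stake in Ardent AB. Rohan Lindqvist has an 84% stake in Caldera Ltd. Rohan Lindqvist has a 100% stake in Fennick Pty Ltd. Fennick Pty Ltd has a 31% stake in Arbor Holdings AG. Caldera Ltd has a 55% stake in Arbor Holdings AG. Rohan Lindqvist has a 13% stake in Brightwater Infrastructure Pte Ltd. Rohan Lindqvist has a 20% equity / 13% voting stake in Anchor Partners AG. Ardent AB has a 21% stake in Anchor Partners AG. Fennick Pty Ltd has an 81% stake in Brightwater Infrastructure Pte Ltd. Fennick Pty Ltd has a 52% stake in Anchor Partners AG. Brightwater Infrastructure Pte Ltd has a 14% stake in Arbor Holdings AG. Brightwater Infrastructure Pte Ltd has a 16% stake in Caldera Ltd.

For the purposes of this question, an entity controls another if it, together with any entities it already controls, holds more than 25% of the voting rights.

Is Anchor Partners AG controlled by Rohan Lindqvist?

Yes

Rohan holds 100% of Fennick, so Rohan controls Fennick.
Rohan holds 90% of Ardent, so Rohan controls Ardent.
Fennick and Ardent and Rohan together hold 52% + 21% + 13% = 86% of Anchor, so Rohan controls Anchor.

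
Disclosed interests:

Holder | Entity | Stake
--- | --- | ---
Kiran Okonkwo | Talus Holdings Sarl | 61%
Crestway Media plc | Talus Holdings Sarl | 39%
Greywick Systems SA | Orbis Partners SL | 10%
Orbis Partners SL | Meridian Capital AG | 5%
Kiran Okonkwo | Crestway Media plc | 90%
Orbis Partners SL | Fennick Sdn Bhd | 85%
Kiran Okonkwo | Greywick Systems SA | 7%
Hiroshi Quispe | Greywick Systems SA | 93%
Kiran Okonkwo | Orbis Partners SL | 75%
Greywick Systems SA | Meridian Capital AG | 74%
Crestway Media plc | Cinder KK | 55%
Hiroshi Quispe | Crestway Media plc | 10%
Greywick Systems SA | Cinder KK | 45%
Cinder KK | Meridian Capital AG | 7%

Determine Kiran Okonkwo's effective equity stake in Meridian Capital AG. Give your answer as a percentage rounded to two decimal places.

Kiran reaches Meridian along 5 paths.
Via Orbis: 75% × 5% = 3.75%.
Via Greywick → Orbis: 7% × 10% × 5% = 0.035%.
Via Greywick: 7% × 74% = 5.18%.
Via Crestway → Cinder: 90% × 55% × 7% = 3.465%.
Via Greywick → Cinder: 7% × 45% × 7% = 0.2205%.
Total: 3.75% + 0.035% + 5.18% + 3.465% + 0.2205% = 12.6505%.
Rounded: 12.65%.

12.65%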